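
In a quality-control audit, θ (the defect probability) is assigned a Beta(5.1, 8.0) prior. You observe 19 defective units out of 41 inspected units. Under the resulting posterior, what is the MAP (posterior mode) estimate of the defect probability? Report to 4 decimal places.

The Beta prior is conjugate to a Binomial/Bernoulli likelihood; the update adds successes to α and failures to β.
Posterior: Beta(α+k, β+n−k) = Beta(5.1+19, 8.0+22) = Beta(24.1, 30.0).
Mode of Beta(a,b) for a,b>1 is (a−1)/(a+b−2) = 23.1/52.1 = 0.4434.

0.4434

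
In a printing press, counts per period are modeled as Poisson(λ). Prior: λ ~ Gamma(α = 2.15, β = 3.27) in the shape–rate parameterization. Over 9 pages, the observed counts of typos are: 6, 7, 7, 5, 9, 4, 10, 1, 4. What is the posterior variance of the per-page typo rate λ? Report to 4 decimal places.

0.3663

With a Gamma(shape α, rate β) prior, the Poisson likelihood is conjugate: the posterior is Gamma(α + ΣXᵢ, β + n).
Sum of counts S = 53 over n = 9 pages.
Posterior: Gamma(α+S, β+n) = Gamma(2.15+53, 3.27+9) = Gamma(55.15, 12.27).
Var = α/β² = 55.15/12.27² = 0.3663.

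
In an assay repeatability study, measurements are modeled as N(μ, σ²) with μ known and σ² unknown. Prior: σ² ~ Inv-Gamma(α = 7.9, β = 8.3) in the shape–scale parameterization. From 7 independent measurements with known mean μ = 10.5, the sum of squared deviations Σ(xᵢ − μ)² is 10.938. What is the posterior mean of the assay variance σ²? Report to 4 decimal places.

1.3239

With known mean μ and an Inverse-Gamma(α, β) prior on σ², the Normal likelihood is conjugate: posterior is Inv-Gamma(α + n/2, β + Σ(xᵢ−μ)²/2).
Posterior: Inv-Gamma(7.9 + 7/2, 8.3 + 10.938/2) = Inv-Gamma(11.40, 13.7690).
E[σ²|data] = β/(α−1) = 13.7690/10.40 = 1.3239.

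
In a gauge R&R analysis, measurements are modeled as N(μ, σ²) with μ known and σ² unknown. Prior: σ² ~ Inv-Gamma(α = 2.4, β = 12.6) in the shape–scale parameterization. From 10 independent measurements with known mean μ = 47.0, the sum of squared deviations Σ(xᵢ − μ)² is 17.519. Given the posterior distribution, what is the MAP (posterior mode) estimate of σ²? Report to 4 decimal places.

2.5428

With known mean μ and an Inverse-Gamma(α, β) prior on σ², the Normal likelihood is conjugate: posterior is Inv-Gamma(α + n/2, β + Σ(xᵢ−μ)²/2).
Posterior: Inv-Gamma(2.4 + 10/2, 12.6 + 17.519/2) = Inv-Gamma(7.40, 21.3595).
Mode = β/(α+1) = 21.3595/8.40 = 2.5428.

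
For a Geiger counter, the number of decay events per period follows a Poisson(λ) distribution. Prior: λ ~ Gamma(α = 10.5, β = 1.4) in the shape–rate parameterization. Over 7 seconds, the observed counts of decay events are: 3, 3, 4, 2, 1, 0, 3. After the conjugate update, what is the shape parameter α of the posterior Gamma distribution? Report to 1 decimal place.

With a Gamma(shape α, rate β) prior, the Poisson likelihood is conjugate: the posterior is Gamma(α + ΣXᵢ, β + n).
Sum of counts S = 16 over n = 7 seconds.
Posterior: Gamma(α+S, β+n) = Gamma(10.5+16, 1.4+7) = Gamma(26.5, 8.4).
Posterior α = 26.5.

26.5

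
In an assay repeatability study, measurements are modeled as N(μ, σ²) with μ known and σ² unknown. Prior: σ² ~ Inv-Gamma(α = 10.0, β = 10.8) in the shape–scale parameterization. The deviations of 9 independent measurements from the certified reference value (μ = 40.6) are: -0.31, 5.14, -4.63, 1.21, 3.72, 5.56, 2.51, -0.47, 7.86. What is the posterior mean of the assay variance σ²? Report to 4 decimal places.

With known mean μ and an Inverse-Gamma(α, β) prior on σ², the Normal likelihood is conjugate: posterior is Inv-Gamma(α + n/2, β + Σ(xᵢ−μ)²/2).
Σ(xᵢ−μ)² = (-0.31)² + (5.14)² + (-4.63)² + (1.21)² + (3.72)² + (5.56)² + (2.51)² + (-0.47)² + (7.86)² = 162.4693.
Posterior: Inv-Gamma(10.0 + 9/2, 10.8 + 162.4693/2) = Inv-Gamma(14.50, 92.03465).
E[σ²|data] = β/(α−1) = 92.03465/13.50 = 6.8174.

6.8174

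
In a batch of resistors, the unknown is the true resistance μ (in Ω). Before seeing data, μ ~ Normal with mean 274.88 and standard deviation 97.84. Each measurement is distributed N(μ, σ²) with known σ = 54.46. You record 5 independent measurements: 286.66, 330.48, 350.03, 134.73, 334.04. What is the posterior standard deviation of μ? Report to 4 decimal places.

23.6340

For Normal data with known variance σ², a Normal(μ₀, σ₀²) prior on μ is conjugate. Posterior precision = 1/σ₀² + n/σ²; posterior mean is the precision-weighted average of μ₀ and x̄.
σ₀² = 97.84² = 9572.6656, σ² = 54.46² = 2965.8916; σ² + n·σ₀² = 2965.8916 + 5·9572.6656 = 50829.2196.
Posterior precision = 1/σ₀² + n/σ² = 1/9572.6656 + 5/2965.8916 = (σ² + n·σ₀²)/(σ₀²σ²) = 50829.2196/(9572.6656·2965.8916); posterior variance σₙ² = σ₀²σ²/(σ² + n·σ₀²) = 9572.6656·2965.8916/50829.2196 = 558.566288.
Posterior SD = √σₙ² = √(9572.6656·2965.8916/50829.2196) = 23.6340.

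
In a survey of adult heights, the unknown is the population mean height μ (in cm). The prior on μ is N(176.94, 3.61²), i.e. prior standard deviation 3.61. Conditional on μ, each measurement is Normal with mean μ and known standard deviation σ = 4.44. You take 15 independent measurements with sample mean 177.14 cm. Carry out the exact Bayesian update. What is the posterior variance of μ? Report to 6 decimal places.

1.193845

For Normal data with known variance σ², a Normal(μ₀, σ₀²) prior on μ is conjugate. Posterior precision = 1/σ₀² + n/σ²; posterior mean is the precision-weighted average of μ₀ and x̄.
σ₀² = 3.61² = 13.0321, σ² = 4.44² = 19.7136; σ² + n·σ₀² = 19.7136 + 15·13.0321 = 215.1951.
Posterior precision = 1/σ₀² + n/σ² = 1/13.0321 + 15/19.7136 = (σ² + n·σ₀²)/(σ₀²σ²) = 215.1951/(13.0321·19.7136); posterior variance σₙ² = σ₀²σ²/(σ² + n·σ₀²) = 13.0321·19.7136/215.1951 = 1.193845.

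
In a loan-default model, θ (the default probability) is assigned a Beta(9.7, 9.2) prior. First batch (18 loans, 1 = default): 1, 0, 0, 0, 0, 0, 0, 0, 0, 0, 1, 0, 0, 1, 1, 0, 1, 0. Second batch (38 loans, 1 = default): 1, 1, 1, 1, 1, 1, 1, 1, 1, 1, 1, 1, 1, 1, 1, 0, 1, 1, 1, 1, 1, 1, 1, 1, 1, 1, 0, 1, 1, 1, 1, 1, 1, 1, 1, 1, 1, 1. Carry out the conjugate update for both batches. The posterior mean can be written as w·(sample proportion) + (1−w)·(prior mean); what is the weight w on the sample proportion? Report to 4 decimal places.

The Beta prior is conjugate to a Binomial/Bernoulli likelihood; the update adds successes to α and failures to β.
Total number of loans: n = 18 + 38 = 56.
Posterior mean = (α₀+k)/(α₀+β₀+n) = [n/(α₀+β₀+n)]·(k/n) + [(α₀+β₀)/(α₀+β₀+n)]·α₀/(α₀+β₀), so only n and the prior enter the weight.
The weight on the data is w = n/(α₀+β₀+n) = 56/(9.7+9.2+56) = 56/74.9 = 0.7477.

0.7477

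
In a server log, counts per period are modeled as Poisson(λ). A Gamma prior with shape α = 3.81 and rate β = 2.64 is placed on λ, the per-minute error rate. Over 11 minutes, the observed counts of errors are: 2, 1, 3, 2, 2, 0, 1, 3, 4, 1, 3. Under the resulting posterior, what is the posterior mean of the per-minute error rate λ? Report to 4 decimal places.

1.8922

With a Gamma(shape α, rate β) prior, the Poisson likelihood is conjugate: the posterior is Gamma(α + ΣXᵢ, β + n).
Sum of counts S = 22 over n = 11 minutes.
Posterior: Gamma(α+S, β+n) = Gamma(3.81+22, 2.64+11) = Gamma(25.81, 13.64).
Posterior mean = α/β = 25.81/13.64 = 1.8922.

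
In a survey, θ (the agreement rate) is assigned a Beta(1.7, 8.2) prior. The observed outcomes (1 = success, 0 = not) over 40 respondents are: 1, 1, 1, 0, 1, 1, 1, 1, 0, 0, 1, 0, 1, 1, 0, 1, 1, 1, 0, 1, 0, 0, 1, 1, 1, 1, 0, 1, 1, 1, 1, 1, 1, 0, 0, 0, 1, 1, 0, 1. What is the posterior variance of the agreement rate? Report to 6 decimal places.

0.004801

The Beta prior is conjugate to a Binomial/Bernoulli likelihood; the update adds successes to α and failures to β.
Posterior: Beta(α+k, β+n−k) = Beta(1.7+27, 8.2+13) = Beta(28.7, 21.2).
Var = αβ/((α+β)²(α+β+1)) = 28.7·21.2/(49.9²·50.9) = 0.004801.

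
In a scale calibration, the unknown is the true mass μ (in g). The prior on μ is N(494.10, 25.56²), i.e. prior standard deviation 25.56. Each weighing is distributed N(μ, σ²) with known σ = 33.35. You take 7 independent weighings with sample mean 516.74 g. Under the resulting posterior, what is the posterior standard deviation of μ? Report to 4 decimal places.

11.3051

For Normal data with known variance σ², a Normal(μ₀, σ₀²) prior on μ is conjugate. Posterior precision = 1/σ₀² + n/σ²; posterior mean is the precision-weighted average of μ₀ and x̄.
σ₀² = 25.56² = 653.3136, σ² = 33.35² = 1112.2225; σ² + n·σ₀² = 1112.2225 + 7·653.3136 = 5685.4177.
Posterior precision = 1/σ₀² + n/σ² = 1/653.3136 + 7/1112.2225 = (σ² + n·σ₀²)/(σ₀²σ²) = 5685.4177/(653.3136·1112.2225); posterior variance σₙ² = σ₀²σ²/(σ² + n·σ₀²) = 653.3136·1112.2225/5685.4177 = 127.805928.
Posterior SD = √σₙ² = √(653.3136·1112.2225/5685.4177) = 11.3051.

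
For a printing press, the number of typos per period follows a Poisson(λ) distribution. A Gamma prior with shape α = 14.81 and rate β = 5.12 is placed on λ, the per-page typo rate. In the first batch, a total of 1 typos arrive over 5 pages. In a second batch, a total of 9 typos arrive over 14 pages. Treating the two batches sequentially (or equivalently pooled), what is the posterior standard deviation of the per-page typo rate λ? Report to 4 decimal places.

0.2065

With a Gamma(shape α, rate β) prior, the Poisson likelihood is conjugate: the posterior is Gamma(α + ΣXᵢ, β + n).
After batch 1: Gamma(α+S, β+n) = Gamma(14.81+1, 5.12+5) = Gamma(15.81, 10.12).
After batch 2: Gamma(α+S, β+n) = Gamma(15.81+9, 10.12+14) = Gamma(24.81, 24.12).
SD = √α/β = √24.81/24.12 = 0.2065.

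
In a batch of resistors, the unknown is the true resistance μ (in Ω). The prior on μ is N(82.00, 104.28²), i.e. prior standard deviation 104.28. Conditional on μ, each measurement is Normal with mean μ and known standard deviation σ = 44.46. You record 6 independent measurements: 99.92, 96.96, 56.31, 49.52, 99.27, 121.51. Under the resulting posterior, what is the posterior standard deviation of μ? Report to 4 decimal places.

17.8819

For Normal data with known variance σ², a Normal(μ₀, σ₀²) prior on μ is conjugate. Posterior precision = 1/σ₀² + n/σ²; posterior mean is the precision-weighted average of μ₀ and x̄.
σ₀² = 104.28² = 10874.3184, σ² = 44.46² = 1976.6916; σ² + n·σ₀² = 1976.6916 + 6·10874.3184 = 67222.602.
Posterior precision = 1/σ₀² + n/σ² = 1/10874.3184 + 6/1976.6916 = (σ² + n·σ₀²)/(σ₀²σ²) = 67222.602/(10874.3184·1976.6916); posterior variance σₙ² = σ₀²σ²/(σ² + n·σ₀²) = 10874.3184·1976.6916/67222.602 = 319.761110.
Posterior SD = √σₙ² = √(10874.3184·1976.6916/67222.602) = 17.8819.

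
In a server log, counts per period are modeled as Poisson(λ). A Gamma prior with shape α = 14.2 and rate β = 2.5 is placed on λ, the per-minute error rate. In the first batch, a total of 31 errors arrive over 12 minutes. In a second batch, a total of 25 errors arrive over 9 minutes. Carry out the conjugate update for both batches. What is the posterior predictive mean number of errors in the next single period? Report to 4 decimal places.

With a Gamma(shape α, rate β) prior, the Poisson likelihood is conjugate: the posterior is Gamma(α + ΣXᵢ, β + n).
After batch 1: Gamma(α+S, β+n) = Gamma(14.2+31, 2.5+12) = Gamma(45.2, 14.5).
After batch 2: Gamma(α+S, β+n) = Gamma(45.2+25, 14.5+9) = Gamma(70.2, 23.5).
The predictive distribution for one future period is NegBinom with mean α/β = 2.9872.

2.9872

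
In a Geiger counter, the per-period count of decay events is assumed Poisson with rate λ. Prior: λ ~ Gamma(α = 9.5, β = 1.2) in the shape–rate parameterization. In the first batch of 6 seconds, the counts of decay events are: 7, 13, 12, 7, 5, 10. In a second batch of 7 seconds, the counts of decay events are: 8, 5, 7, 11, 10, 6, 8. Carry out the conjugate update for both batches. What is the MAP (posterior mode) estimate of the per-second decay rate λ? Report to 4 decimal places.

8.2746

With a Gamma(shape α, rate β) prior, the Poisson likelihood is conjugate: the posterior is Gamma(α + ΣXᵢ, β + n).
Batch 1: sum of counts S = 54 over n = 6 seconds.
After batch 1: Gamma(α+S, β+n) = Gamma(9.5+54, 1.2+6) = Gamma(63.5, 7.2).
Batch 2: sum of counts S = 55 over n = 7 seconds.
After batch 2: Gamma(α+S, β+n) = Gamma(63.5+55, 7.2+7) = Gamma(118.5, 14.2).
Mode of Gamma(α,β) for α≥1 is (α−1)/β = 117.5/14.2 = 8.2746.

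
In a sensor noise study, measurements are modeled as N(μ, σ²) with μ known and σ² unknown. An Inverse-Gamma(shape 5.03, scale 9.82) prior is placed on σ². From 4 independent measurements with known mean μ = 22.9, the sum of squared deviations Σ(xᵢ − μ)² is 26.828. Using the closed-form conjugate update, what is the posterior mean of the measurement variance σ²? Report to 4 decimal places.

3.8531

With known mean μ and an Inverse-Gamma(α, β) prior on σ², the Normal likelihood is conjugate: posterior is Inv-Gamma(α + n/2, β + Σ(xᵢ−μ)²/2).
Posterior: Inv-Gamma(5.03 + 4/2, 9.82 + 26.828/2) = Inv-Gamma(7.03, 23.2340).
E[σ²|data] = β/(α−1) = 23.2340/6.03 = 3.8531.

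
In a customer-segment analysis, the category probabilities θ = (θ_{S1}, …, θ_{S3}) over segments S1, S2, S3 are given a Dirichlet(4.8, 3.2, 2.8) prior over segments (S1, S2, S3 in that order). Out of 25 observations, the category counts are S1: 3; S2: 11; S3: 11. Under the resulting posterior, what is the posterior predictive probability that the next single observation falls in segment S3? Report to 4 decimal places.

0.3855

The Dirichlet prior is conjugate to the Multinomial likelihood: each posterior αⱼ = prior αⱼ + observed count nⱼ.
Posterior concentration: (7.8, 14.2, 13.8), total = 35.8.
P(next = S3 | data) = α_{S3}/Σα = 0.3855.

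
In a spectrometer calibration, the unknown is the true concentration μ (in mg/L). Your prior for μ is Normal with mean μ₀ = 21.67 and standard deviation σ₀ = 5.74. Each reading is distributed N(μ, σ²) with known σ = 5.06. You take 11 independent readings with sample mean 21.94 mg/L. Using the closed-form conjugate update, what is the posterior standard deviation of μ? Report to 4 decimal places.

For Normal data with known variance σ², a Normal(μ₀, σ₀²) prior on μ is conjugate. Posterior precision = 1/σ₀² + n/σ²; posterior mean is the precision-weighted average of μ₀ and x̄.
σ₀² = 5.74² = 32.9476, σ² = 5.06² = 25.6036; σ² + n·σ₀² = 25.6036 + 11·32.9476 = 388.0272.
Posterior precision = 1/σ₀² + n/σ² = 1/32.9476 + 11/25.6036 = (σ² + n·σ₀²)/(σ₀²σ²) = 388.0272/(32.9476·25.6036); posterior variance σₙ² = σ₀²σ²/(σ² + n·σ₀²) = 32.9476·25.6036/388.0272 = 2.174016.
Posterior SD = √σₙ² = √(32.9476·25.6036/388.0272) = 1.4745.

1.4745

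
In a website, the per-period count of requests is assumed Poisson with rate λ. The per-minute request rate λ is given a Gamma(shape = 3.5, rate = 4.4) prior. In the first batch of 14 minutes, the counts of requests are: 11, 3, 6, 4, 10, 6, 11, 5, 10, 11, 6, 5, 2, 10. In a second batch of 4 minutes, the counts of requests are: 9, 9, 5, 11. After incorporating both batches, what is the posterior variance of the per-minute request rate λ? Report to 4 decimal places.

With a Gamma(shape α, rate β) prior, the Poisson likelihood is conjugate: the posterior is Gamma(α + ΣXᵢ, β + n).
Batch 1: sum of counts S = 100 over n = 14 minutes.
After batch 1: Gamma(α+S, β+n) = Gamma(3.5+100, 4.4+14) = Gamma(103.5, 18.4).
Batch 2: sum of counts S = 34 over n = 4 minutes.
After batch 2: Gamma(α+S, β+n) = Gamma(103.5+34, 18.4+4) = Gamma(137.5, 22.4).
Var = α/β² = 137.5/22.4² = 0.2740.

0.2740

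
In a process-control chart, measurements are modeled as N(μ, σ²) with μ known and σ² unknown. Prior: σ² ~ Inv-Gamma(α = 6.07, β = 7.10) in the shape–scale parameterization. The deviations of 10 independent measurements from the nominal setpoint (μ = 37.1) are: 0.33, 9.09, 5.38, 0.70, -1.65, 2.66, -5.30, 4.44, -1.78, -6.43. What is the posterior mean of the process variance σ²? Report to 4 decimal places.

11.3449

With known mean μ and an Inverse-Gamma(α, β) prior on σ², the Normal likelihood is conjugate: posterior is Inv-Gamma(α + n/2, β + Σ(xᵢ−μ)²/2).
Σ(xᵢ−μ)² = (0.33)² + (9.09)² + (5.38)² + (0.70)² + (-1.65)² + (2.66)² + (-5.30)² + (4.44)² + (-1.78)² + (-6.43)² = 214.2864.
Posterior: Inv-Gamma(6.07 + 10/2, 7.10 + 214.2864/2) = Inv-Gamma(11.07, 114.24320).
E[σ²|data] = β/(α−1) = 114.24320/10.07 = 11.3449.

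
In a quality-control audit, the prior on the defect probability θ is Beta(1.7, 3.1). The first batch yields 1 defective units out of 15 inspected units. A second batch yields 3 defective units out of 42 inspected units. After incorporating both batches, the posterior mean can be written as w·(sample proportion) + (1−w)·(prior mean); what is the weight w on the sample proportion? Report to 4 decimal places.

The Beta prior is conjugate to a Binomial/Bernoulli likelihood; the update adds successes to α and failures to β.
Total number of inspected units: n = 15 + 42 = 57.
Posterior mean = (α₀+k)/(α₀+β₀+n) = [n/(α₀+β₀+n)]·(k/n) + [(α₀+β₀)/(α₀+β₀+n)]·α₀/(α₀+β₀), so only n and the prior enter the weight.
The weight on the data is w = n/(α₀+β₀+n) = 57/(1.7+3.1+57) = 57/61.8 = 0.9223.

0.9223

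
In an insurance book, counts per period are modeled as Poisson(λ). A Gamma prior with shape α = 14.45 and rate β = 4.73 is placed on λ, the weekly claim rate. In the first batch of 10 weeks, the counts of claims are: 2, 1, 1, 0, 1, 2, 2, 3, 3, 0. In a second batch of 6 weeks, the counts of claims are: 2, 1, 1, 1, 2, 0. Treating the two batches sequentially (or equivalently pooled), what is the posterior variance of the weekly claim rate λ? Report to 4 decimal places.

With a Gamma(shape α, rate β) prior, the Poisson likelihood is conjugate: the posterior is Gamma(α + ΣXᵢ, β + n).
Batch 1: sum of counts S = 15 over n = 10 weeks.
After batch 1: Gamma(α+S, β+n) = Gamma(14.45+15, 4.73+10) = Gamma(29.45, 14.73).
Batch 2: sum of counts S = 7 over n = 6 weeks.
After batch 2: Gamma(α+S, β+n) = Gamma(29.45+7, 14.73+6) = Gamma(36.45, 20.73).
Var = α/β² = 36.45/20.73² = 0.0848.

0.0848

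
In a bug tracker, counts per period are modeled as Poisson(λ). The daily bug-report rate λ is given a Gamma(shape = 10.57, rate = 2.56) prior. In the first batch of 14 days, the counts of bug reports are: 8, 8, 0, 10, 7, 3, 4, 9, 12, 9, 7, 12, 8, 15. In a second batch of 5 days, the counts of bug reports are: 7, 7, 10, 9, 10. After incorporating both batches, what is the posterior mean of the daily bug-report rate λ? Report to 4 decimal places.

With a Gamma(shape α, rate β) prior, the Poisson likelihood is conjugate: the posterior is Gamma(α + ΣXᵢ, β + n).
Batch 1: sum of counts S = 112 over n = 14 days.
After batch 1: Gamma(α+S, β+n) = Gamma(10.57+112, 2.56+14) = Gamma(122.57, 16.56).
Batch 2: sum of counts S = 43 over n = 5 days.
After batch 2: Gamma(α+S, β+n) = Gamma(122.57+43, 16.56+5) = Gamma(165.57, 21.56).
Posterior mean = α/β = 165.57/21.56 = 7.6795.

7.6795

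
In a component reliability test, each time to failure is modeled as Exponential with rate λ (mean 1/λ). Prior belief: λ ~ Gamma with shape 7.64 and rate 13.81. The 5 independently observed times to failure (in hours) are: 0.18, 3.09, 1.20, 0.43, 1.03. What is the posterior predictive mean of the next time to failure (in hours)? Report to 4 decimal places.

1.6959

With a Gamma(shape α, rate β) prior on the exponential rate λ, the posterior after n observations with total T = Σxᵢ is Gamma(α+n, β+T).
Sum of observations T = 5.93 hours; n = 5.
Posterior: Gamma(7.64+5, 13.81+5.93) = Gamma(12.64, 19.74).
The predictive distribution for the next observation is Lomax; its mean is β/(α−1) = 19.74/11.64 = 1.6959.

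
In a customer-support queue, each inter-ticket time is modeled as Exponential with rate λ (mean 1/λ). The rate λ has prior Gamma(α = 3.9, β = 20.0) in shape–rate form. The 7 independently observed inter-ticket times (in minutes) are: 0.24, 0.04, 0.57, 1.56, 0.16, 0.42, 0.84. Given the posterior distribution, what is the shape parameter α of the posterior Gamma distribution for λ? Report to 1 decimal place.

10.9

With a Gamma(shape α, rate β) prior on the exponential rate λ, the posterior after n observations with total T = Σxᵢ is Gamma(α+n, β+T).
Sum of observations T = 3.83 minutes; n = 7.
Posterior: Gamma(3.9+7, 20.0+3.83) = Gamma(10.9, 23.83).
Posterior α = 10.9.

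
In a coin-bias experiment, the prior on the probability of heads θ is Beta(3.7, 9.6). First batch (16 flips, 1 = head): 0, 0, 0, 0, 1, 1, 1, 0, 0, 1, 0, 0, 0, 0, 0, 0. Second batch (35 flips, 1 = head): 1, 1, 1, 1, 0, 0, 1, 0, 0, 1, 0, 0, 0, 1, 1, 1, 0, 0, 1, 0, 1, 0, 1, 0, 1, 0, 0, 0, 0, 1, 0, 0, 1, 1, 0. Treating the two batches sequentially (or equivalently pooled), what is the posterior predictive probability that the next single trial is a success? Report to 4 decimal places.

0.3686

The Beta prior is conjugate to a Binomial/Bernoulli likelihood; the update adds successes to α and failures to β.
After batch 1: Beta(3.7+4, 9.6+12) = Beta(7.7, 21.6).
After batch 2: Beta(7.7+16, 21.6+19) = Beta(23.7, 40.6).
For a single future Bernoulli trial, P(success | data) = α/(α+β) = 0.3686.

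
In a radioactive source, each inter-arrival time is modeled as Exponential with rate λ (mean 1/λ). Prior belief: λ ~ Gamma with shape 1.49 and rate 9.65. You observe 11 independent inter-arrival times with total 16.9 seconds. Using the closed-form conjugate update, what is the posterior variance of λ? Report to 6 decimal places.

0.017719

With a Gamma(shape α, rate β) prior on the exponential rate λ, the posterior after n observations with total T = Σxᵢ is Gamma(α+n, β+T).
Posterior: Gamma(1.49+11, 9.65+16.9) = Gamma(12.49, 26.55).
Var = α/β² = 0.017719.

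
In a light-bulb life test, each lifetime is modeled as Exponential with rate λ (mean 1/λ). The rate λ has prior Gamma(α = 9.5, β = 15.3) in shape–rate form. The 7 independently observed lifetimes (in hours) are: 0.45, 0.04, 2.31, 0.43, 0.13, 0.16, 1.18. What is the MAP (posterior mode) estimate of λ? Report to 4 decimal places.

With a Gamma(shape α, rate β) prior on the exponential rate λ, the posterior after n observations with total T = Σxᵢ is Gamma(α+n, β+T).
Sum of observations T = 4.70 hours; n = 7.
Posterior: Gamma(9.5+7, 15.3+4.70) = Gamma(16.5, 20.00).
Mode = (α−1)/β = 0.7750.

0.7750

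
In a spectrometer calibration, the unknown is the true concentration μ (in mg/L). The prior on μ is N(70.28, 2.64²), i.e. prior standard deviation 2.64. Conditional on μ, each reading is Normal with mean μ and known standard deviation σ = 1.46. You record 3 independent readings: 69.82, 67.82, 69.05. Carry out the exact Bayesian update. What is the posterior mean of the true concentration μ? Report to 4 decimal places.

69.0246

For Normal data with known variance σ², a Normal(μ₀, σ₀²) prior on μ is conjugate. Posterior precision = 1/σ₀² + n/σ²; posterior mean is the precision-weighted average of μ₀ and x̄.
Σxᵢ = 69.82 + 67.82 + 69.05 = 206.69, so n·x̄ = 206.69.
σ₀² = 2.64² = 6.9696, σ² = 1.46² = 2.1316; σ² + n·σ₀² = 2.1316 + 3·6.9696 = 23.0404.
Posterior mean = (μ₀/σ₀² + n·x̄/σ²)/(1/σ₀² + n/σ²) = (σ²·μ₀ + σ₀²·n·x̄)/(σ² + n·σ₀²) = (2.1316·70.28 + 6.9696·206.69)/23.0404 = 1590.355472/23.0404 = 69.0246.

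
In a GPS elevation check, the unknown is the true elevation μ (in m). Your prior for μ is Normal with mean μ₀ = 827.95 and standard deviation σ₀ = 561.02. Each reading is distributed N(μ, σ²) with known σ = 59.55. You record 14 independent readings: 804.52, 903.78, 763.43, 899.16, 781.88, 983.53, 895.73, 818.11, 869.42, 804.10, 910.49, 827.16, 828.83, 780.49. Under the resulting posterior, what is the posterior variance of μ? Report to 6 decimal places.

For Normal data with known variance σ², a Normal(μ₀, σ₀²) prior on μ is conjugate. Posterior precision = 1/σ₀² + n/σ²; posterior mean is the precision-weighted average of μ₀ and x̄.
σ₀² = 561.02² = 314743.4404, σ² = 59.55² = 3546.2025; σ² + n·σ₀² = 3546.2025 + 14·314743.4404 = 4409954.3681.
Posterior precision = 1/σ₀² + n/σ² = 1/314743.4404 + 14/3546.2025 = (σ² + n·σ₀²)/(σ₀²σ²) = 4409954.3681/(314743.4404·3546.2025); posterior variance σₙ² = σ₀²σ²/(σ² + n·σ₀²) = 314743.4404·3546.2025/4409954.3681 = 253.096491.

253.096491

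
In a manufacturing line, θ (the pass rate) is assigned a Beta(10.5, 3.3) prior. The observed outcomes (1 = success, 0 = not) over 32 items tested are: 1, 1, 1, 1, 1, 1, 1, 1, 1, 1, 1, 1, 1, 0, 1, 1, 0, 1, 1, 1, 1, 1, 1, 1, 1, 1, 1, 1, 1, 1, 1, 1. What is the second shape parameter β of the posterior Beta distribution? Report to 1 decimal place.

The Beta prior is conjugate to a Binomial/Bernoulli likelihood; the update adds successes to α and failures to β.
Posterior: Beta(α+k, β+n−k) = Beta(10.5+30, 3.3+2) = Beta(40.5, 5.3).
Posterior β = 5.3.

5.3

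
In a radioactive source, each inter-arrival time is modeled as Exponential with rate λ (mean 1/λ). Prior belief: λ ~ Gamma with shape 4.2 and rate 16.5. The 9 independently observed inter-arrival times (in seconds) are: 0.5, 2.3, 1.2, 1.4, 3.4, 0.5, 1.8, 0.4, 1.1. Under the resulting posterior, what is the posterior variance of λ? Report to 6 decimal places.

0.015588

With a Gamma(shape α, rate β) prior on the exponential rate λ, the posterior after n observations with total T = Σxᵢ is Gamma(α+n, β+T).
Sum of observations T = 12.6 seconds; n = 9.
Posterior: Gamma(4.2+9, 16.5+12.6) = Gamma(13.2, 29.1).
Var = α/β² = 0.015588.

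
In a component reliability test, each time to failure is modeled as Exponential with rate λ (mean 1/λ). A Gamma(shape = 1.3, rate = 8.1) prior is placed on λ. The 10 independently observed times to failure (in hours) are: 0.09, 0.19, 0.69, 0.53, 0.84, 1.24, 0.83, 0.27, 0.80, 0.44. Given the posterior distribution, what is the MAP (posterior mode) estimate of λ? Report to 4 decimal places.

0.7347

With a Gamma(shape α, rate β) prior on the exponential rate λ, the posterior after n observations with total T = Σxᵢ is Gamma(α+n, β+T).
Sum of observations T = 5.92 hours; n = 10.
Posterior: Gamma(1.3+10, 8.1+5.92) = Gamma(11.3, 14.02).
Mode = (α−1)/β = 0.7347.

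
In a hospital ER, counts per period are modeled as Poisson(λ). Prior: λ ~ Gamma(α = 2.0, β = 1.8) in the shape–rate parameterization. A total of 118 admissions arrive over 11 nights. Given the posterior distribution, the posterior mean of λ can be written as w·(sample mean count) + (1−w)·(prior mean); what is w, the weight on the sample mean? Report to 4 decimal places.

With a Gamma(shape α, rate β) prior, the Poisson likelihood is conjugate: the posterior is Gamma(α + ΣXᵢ, β + n).
Posterior mean = (α₀+S)/(β₀+n) = [n/(β₀+n)]·(S/n) + [β₀/(β₀+n)]·(α₀/β₀), so only n and β₀ enter the weight.
Weight on data w = n/(β₀+n) = 11/(1.8+11) = 11/12.8 = 0.8594.

0.8594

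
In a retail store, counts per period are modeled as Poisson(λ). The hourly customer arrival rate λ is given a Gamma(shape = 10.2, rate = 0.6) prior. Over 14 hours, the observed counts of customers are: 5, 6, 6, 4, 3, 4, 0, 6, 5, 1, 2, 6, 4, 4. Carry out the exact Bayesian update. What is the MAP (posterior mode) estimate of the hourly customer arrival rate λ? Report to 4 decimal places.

With a Gamma(shape α, rate β) prior, the Poisson likelihood is conjugate: the posterior is Gamma(α + ΣXᵢ, β + n).
Sum of counts S = 56 over n = 14 hours.
Posterior: Gamma(α+S, β+n) = Gamma(10.2+56, 0.6+14) = Gamma(66.2, 14.6).
Mode of Gamma(α,β) for α≥1 is (α−1)/β = 65.2/14.6 = 4.4658.

4.4658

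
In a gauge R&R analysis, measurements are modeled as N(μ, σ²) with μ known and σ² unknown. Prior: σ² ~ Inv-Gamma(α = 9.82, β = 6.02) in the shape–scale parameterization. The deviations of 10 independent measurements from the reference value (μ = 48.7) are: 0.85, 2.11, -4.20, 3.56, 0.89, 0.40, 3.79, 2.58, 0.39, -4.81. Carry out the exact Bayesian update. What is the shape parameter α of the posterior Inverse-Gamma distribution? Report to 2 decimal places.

With known mean μ and an Inverse-Gamma(α, β) prior on σ², the Normal likelihood is conjugate: posterior is Inv-Gamma(α + n/2, β + Σ(xᵢ−μ)²/2).
Σ(xᵢ−μ)² = (0.85)² + (2.11)² + (-4.20)² + (3.56)² + (0.89)² + (0.40)² + (3.79)² + (2.58)² + (0.39)² + (-4.81)² = 80.7490.
Posterior: Inv-Gamma(9.82 + 10/2, 6.02 + 80.7490/2) = Inv-Gamma(14.82, 46.39450).
Posterior α = 14.82.

14.82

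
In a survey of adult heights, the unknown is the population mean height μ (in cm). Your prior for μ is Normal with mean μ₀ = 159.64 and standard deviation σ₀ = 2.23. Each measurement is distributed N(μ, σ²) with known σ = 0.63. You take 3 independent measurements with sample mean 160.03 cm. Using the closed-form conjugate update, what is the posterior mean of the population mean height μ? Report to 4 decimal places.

For Normal data with known variance σ², a Normal(μ₀, σ₀²) prior on μ is conjugate. Posterior precision = 1/σ₀² + n/σ²; posterior mean is the precision-weighted average of μ₀ and x̄.
n·x̄ = 3·160.03 = 480.09.
σ₀² = 2.23² = 4.9729, σ² = 0.63² = 0.3969; σ² + n·σ₀² = 0.3969 + 3·4.9729 = 15.3156.
Posterior mean = (μ₀/σ₀² + n·x̄/σ²)/(1/σ₀² + n/σ²) = (σ²·μ₀ + σ₀²·n·x̄)/(σ² + n·σ₀²) = (0.3969·159.64 + 4.9729·480.09)/15.3156 = 2450.800677/15.3156 = 160.0199.

160.0199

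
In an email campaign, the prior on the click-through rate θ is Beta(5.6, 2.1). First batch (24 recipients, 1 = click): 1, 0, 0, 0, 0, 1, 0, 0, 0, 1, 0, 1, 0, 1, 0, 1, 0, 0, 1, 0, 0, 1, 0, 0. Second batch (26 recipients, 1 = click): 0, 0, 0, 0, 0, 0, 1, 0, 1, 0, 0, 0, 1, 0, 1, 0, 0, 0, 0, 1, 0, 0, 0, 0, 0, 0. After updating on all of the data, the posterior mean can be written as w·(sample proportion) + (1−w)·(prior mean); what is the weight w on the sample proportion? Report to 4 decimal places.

0.8666

The Beta prior is conjugate to a Binomial/Bernoulli likelihood; the update adds successes to α and failures to β.
Total number of recipients: n = 24 + 26 = 50.
Posterior mean = (α₀+k)/(α₀+β₀+n) = [n/(α₀+β₀+n)]·(k/n) + [(α₀+β₀)/(α₀+β₀+n)]·α₀/(α₀+β₀), so only n and the prior enter the weight.
The weight on the data is w = n/(α₀+β₀+n) = 50/(5.6+2.1+50) = 50/57.7 = 0.8666.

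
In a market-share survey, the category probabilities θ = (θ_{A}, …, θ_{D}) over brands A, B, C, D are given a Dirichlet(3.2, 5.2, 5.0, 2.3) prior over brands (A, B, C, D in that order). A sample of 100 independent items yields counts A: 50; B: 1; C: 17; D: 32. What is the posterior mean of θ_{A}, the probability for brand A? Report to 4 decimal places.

The Dirichlet prior is conjugate to the Multinomial likelihood: each posterior αⱼ = prior αⱼ + observed count nⱼ.
Posterior concentration: (53.2, 6.2, 22.0, 34.3), total = 115.7.
E[θ_{A}|data] = α_{A}/Σα = 53.2/115.7 = 0.4598.

0.4598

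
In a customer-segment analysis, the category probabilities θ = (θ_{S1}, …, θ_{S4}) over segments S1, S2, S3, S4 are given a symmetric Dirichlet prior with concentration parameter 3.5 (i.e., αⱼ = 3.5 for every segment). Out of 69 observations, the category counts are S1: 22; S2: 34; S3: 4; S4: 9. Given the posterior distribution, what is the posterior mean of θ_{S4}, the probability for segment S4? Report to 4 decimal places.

0.1506

The Dirichlet prior is conjugate to the Multinomial likelihood: each posterior αⱼ = prior αⱼ + observed count nⱼ.
Posterior concentration: (25.5, 37.5, 7.5, 12.5), total = 83.0.
E[θ_{S4}|data] = α_{S4}/Σα = 12.5/83.0 = 0.1506.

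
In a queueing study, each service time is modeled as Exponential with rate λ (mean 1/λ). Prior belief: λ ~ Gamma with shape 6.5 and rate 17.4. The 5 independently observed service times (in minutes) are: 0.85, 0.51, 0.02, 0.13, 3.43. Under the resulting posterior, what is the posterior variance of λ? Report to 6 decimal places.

0.023043

With a Gamma(shape α, rate β) prior on the exponential rate λ, the posterior after n observations with total T = Σxᵢ is Gamma(α+n, β+T).
Sum of observations T = 4.94 minutes; n = 5.
Posterior: Gamma(6.5+5, 17.4+4.94) = Gamma(11.5, 22.34).
Var = α/β² = 0.023043.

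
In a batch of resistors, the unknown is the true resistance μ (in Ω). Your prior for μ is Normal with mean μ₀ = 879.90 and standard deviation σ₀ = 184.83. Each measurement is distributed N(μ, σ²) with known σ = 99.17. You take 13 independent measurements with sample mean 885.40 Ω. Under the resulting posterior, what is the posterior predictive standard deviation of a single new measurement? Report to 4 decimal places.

102.8339

For Normal data with known variance σ², a Normal(μ₀, σ₀²) prior on μ is conjugate. Posterior precision = 1/σ₀² + n/σ²; posterior mean is the precision-weighted average of μ₀ and x̄.
σ₀² = 184.83² = 34162.1289, σ² = 99.17² = 9834.6889; σ² + n·σ₀² = 9834.6889 + 13·34162.1289 = 453942.3646.
Posterior precision = 1/σ₀² + n/σ² = 1/34162.1289 + 13/9834.6889 = (σ² + n·σ₀²)/(σ₀²σ²) = 453942.3646/(34162.1289·9834.6889); posterior variance σₙ² = σ₀²σ²/(σ² + n·σ₀²) = 34162.1289·9834.6889/453942.3646 = 740.124598.
Predictive variance for one new observation = σₙ² + σ² = 34162.1289·9834.6889/453942.3646 + 9834.6889 = σ²·(σ₀² + 453942.3646)/453942.3646 = 9834.6889·488104.4935/453942.3646 = 10574.813498; SD = √(9834.6889·488104.4935/453942.3646) = 102.8339.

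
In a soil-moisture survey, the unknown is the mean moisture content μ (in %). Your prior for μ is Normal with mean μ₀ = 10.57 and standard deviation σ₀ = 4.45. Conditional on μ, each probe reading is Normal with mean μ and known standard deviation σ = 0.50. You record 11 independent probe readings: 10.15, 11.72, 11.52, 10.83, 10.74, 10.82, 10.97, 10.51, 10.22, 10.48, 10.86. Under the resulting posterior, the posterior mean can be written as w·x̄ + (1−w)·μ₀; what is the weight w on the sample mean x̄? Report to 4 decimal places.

For Normal data with known variance σ², a Normal(μ₀, σ₀²) prior on μ is conjugate. Posterior precision = 1/σ₀² + n/σ²; posterior mean is the precision-weighted average of μ₀ and x̄.
σ₀² = 4.45² = 19.8025, σ² = 0.50² = 0.25. Prior precision 1/σ₀² = 1/19.8025; data precision n/σ² = 11/0.25.
w = (n/σ²)/(1/σ₀² + n/σ²) = n·σ₀²/(σ² + n·σ₀²) = 11·19.8025/(0.25 + 11·19.8025) = 217.8275/218.0775 = 0.9989.

0.9989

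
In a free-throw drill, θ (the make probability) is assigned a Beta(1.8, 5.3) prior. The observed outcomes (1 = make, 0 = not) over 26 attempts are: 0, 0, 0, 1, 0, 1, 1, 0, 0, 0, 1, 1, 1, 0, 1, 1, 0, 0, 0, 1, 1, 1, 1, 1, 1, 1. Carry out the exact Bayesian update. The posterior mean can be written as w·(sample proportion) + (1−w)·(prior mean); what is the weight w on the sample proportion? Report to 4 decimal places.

The Beta prior is conjugate to a Binomial/Bernoulli likelihood; the update adds successes to α and failures to β.
Posterior mean = (α₀+k)/(α₀+β₀+n) = [n/(α₀+β₀+n)]·(k/n) + [(α₀+β₀)/(α₀+β₀+n)]·α₀/(α₀+β₀), so only n and the prior enter the weight.
The weight on the data is w = n/(α₀+β₀+n) = 26/(1.8+5.3+26) = 26/33.1 = 0.7855.

0.7855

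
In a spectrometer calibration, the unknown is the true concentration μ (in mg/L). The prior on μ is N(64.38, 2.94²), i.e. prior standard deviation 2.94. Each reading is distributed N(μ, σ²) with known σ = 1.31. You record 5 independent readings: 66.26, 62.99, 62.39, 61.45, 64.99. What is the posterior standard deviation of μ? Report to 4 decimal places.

For Normal data with known variance σ², a Normal(μ₀, σ₀²) prior on μ is conjugate. Posterior precision = 1/σ₀² + n/σ²; posterior mean is the precision-weighted average of μ₀ and x̄.
σ₀² = 2.94² = 8.6436, σ² = 1.31² = 1.7161; σ² + n·σ₀² = 1.7161 + 5·8.6436 = 44.9341.
Posterior precision = 1/σ₀² + n/σ² = 1/8.6436 + 5/1.7161 = (σ² + n·σ₀²)/(σ₀²σ²) = 44.9341/(8.6436·1.7161); posterior variance σₙ² = σ₀²σ²/(σ² + n·σ₀²) = 8.6436·1.7161/44.9341 = 0.330112.
Posterior SD = √σₙ² = √(8.6436·1.7161/44.9341) = 0.5746.

0.5746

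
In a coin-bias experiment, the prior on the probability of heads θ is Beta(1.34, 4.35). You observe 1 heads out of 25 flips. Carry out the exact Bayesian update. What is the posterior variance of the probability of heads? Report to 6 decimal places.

0.002223

The Beta prior is conjugate to a Binomial/Bernoulli likelihood; the update adds successes to α and failures to β.
Posterior: Beta(α+k, β+n−k) = Beta(1.34+1, 4.35+24) = Beta(2.34, 28.35).
Var = αβ/((α+β)²(α+β+1)) = 2.34·28.35/(30.69²·31.69) = 0.002223.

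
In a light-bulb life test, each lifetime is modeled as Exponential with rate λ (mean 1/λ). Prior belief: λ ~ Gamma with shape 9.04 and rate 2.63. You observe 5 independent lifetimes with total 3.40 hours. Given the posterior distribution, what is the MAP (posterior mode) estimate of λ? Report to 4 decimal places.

2.1625

With a Gamma(shape α, rate β) prior on the exponential rate λ, the posterior after n observations with total T = Σxᵢ is Gamma(α+n, β+T).
Posterior: Gamma(9.04+5, 2.63+3.40) = Gamma(14.04, 6.03).
Mode = (α−1)/β = 2.1625.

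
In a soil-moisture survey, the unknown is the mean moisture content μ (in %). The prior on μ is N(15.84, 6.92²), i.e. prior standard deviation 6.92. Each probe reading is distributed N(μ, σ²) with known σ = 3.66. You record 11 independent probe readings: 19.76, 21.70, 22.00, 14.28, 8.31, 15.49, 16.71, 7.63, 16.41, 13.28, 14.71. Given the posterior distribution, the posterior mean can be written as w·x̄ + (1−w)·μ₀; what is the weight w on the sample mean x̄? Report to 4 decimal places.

0.9752

For Normal data with known variance σ², a Normal(μ₀, σ₀²) prior on μ is conjugate. Posterior precision = 1/σ₀² + n/σ²; posterior mean is the precision-weighted average of μ₀ and x̄.
σ₀² = 6.92² = 47.8864, σ² = 3.66² = 13.3956. Prior precision 1/σ₀² = 1/47.8864; data precision n/σ² = 11/13.3956.
w = (n/σ²)/(1/σ₀² + n/σ²) = n·σ₀²/(σ² + n·σ₀²) = 11·47.8864/(13.3956 + 11·47.8864) = 526.7504/540.146 = 0.9752.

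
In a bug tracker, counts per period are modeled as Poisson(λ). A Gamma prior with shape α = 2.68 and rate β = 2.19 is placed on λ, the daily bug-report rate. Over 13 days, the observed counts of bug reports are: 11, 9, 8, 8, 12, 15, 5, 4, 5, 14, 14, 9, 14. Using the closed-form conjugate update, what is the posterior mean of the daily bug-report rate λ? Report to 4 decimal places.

8.6030

With a Gamma(shape α, rate β) prior, the Poisson likelihood is conjugate: the posterior is Gamma(α + ΣXᵢ, β + n).
Sum of counts S = 128 over n = 13 days.
Posterior: Gamma(α+S, β+n) = Gamma(2.68+128, 2.19+13) = Gamma(130.68, 15.19).
Posterior mean = α/β = 130.68/15.19 = 8.6030.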